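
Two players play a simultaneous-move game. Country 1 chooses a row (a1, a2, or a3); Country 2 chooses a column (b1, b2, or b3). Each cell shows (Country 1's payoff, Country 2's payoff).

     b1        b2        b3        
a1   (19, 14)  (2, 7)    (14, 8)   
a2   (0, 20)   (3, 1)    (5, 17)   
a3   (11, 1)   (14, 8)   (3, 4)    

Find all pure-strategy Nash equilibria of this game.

(a1, b1) and (a3, b2)

A profile is a Nash equilibrium when each player is best-responding to the other.
Country 1's best responses — vs b1: a1 (payoff 19); vs b2: a3 (payoff 14); vs b3: a1 (payoff 14).
Country 2's best responses — vs a1: b1 (payoff 14); vs a2: b1 (payoff 20); vs a3: b2 (payoff 8).
Mutual best responses occur at (a1, b1) and (a3, b2); at each, neither player gains by switching.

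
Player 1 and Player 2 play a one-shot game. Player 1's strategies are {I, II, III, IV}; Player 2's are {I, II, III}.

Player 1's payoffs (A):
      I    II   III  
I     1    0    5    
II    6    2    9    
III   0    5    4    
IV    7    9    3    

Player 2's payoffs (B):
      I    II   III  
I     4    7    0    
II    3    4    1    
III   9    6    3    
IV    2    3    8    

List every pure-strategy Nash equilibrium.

No pure-strategy Nash equilibrium

A profile is a Nash equilibrium when each player is best-responding to the other.
Player 1's best responses — vs I: IV (payoff 7); vs II: IV (payoff 9); vs III: II (payoff 9).
Player 2's best responses — vs I: II (payoff 7); vs II: II (payoff 4); vs III: I (payoff 9); vs IV: III (payoff 8).
No cell has both players best-responding. For instance, Player 1's best reply to I is IV, but against IV Player 2 prefers III over I.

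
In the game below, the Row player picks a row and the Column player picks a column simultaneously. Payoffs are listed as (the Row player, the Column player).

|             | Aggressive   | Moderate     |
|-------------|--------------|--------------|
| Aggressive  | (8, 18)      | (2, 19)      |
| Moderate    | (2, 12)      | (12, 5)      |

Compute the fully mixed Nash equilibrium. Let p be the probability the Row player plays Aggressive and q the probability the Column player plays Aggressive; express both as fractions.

Each player's mixing probability is pinned down by making the *other* player indifferent.
The Column player indifferent between Aggressive and Moderate: p·18 + (1−p)·12 = p·19 + (1−p)·5 ⟹ 12 + 6p = 5 + 14p ⟹ p = 7/8.
The Row player indifferent between Aggressive and Moderate: q·8 + (1−q)·2 = q·2 + (1−q)·12 ⟹ 2 + 6q = 12 + (-10)q ⟹ q = 5/8.

p = 7/8, q = 5/8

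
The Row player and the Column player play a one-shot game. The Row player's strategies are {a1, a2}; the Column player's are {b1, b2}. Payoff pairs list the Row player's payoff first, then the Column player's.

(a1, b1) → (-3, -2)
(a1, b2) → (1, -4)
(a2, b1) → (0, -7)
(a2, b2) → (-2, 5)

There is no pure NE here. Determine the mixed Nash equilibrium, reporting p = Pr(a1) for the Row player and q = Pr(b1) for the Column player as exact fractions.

Each player's mixing probability is pinned down by making the *other* player indifferent.
The Column player indifferent between b1 and b2: p·(-2) + (1−p)·(-7) = p·(-4) + (1−p)·5 ⟹ (-7) + 5p = 5 + (-9)p ⟹ p = 6/7.
The Row player indifferent between a1 and a2: q·(-3) + (1−q)·1 = q·0 + (1−q)·(-2) ⟹ 1 + (-4)q = (-2) + 2q ⟹ q = 1/2.

p = 6/7, q = 1/2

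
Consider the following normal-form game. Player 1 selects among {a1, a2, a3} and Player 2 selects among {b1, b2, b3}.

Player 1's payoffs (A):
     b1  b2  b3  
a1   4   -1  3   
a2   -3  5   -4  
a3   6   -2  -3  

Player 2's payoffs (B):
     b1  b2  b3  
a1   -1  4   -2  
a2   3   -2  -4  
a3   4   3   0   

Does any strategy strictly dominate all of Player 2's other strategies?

No strictly dominant strategy

Check whether one of Player 2's strategies beats all alternatives regardless of what the opponent does.
b1 is not dominant: against a1, b2 gives 4 > -1.
b2 is not dominant: against a2, b1 gives 3 > -2.
b3 is not dominant: against a1, b1 gives -1 > -2.
No single strategy is best against every opponent action.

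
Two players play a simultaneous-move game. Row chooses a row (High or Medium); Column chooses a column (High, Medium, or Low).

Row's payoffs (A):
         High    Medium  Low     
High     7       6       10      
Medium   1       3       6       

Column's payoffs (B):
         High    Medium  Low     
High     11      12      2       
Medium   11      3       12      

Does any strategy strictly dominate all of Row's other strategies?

High

A strategy is strictly dominant if it gives Row a strictly higher payoff than every other strategy, against every choice by the opponent.
High strictly dominates: vs High: 7 > 1; vs Medium: 6 > 3; vs Low: 10 > 6.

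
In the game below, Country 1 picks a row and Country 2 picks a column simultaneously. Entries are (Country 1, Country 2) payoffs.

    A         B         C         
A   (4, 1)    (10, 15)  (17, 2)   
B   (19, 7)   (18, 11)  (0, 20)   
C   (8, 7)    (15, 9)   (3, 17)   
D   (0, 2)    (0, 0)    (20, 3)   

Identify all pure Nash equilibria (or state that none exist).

Check mutual best responses: a cell is a NE iff neither player can gain by unilaterally deviating.
Country 1's best responses — vs A: B (payoff 19); vs B: B (payoff 18); vs C: D (payoff 20).
Country 2's best responses — vs A: B (payoff 15); vs B: C (payoff 20); vs C: C (payoff 17); vs D: C (payoff 3).
The only mutual best response is (D, C); neither player gains by switching there.

(D, C)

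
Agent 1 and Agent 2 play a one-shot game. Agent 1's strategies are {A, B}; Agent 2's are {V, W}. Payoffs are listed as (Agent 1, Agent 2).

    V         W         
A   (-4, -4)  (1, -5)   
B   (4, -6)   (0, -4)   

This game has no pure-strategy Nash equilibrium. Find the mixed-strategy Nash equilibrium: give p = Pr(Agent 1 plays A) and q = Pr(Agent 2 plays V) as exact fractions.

In a mixed NE each player is indifferent between their pure strategies, so the opponent's mix sets the indifference.
Agent 2 indifferent between V and W: p·(-4) + (1−p)·(-6) = p·(-5) + (1−p)·(-4) ⟹ (-6) + 2p = (-4) + (-1)p ⟹ p = 2/3.
Agent 1 indifferent between A and B: q·(-4) + (1−q)·1 = q·4 + (1−q)·0 ⟹ 1 + (-5)q = 0 + 4q ⟹ q = 1/9.

p = 2/3, q = 1/9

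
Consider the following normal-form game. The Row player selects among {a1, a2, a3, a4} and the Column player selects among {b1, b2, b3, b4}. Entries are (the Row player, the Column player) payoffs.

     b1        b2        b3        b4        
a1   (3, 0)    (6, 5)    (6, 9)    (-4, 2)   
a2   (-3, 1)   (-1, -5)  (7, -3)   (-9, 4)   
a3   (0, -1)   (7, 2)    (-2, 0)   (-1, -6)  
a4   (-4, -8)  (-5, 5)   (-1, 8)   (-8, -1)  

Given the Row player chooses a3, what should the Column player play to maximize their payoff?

b2

With the Row player fixed at a3, the Column player's payoffs are: b1 → -1, b2 → 2, b3 → 0, b4 → -6.
The maximum is 2, achieved by b2.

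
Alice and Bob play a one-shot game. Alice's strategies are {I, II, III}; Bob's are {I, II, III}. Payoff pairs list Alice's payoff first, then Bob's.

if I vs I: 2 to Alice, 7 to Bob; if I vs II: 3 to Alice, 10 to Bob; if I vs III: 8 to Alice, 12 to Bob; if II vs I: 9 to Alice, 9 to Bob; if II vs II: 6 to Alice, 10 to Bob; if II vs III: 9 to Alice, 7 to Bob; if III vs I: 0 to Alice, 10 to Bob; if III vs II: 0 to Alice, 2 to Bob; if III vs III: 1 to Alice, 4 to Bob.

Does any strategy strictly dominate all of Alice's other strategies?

A strategy is strictly dominant if it gives Alice a strictly higher payoff than every other strategy, against every choice by the opponent.
II strictly dominates: vs I: 9 > each of {2, 0}; vs II: 6 > each of {3, 0}; vs III: 9 > each of {8, 1}.

II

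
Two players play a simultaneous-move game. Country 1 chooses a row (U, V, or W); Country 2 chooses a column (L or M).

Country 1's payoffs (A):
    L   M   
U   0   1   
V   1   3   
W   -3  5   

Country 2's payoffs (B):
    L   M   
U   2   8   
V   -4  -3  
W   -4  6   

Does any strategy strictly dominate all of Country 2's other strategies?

A strategy is strictly dominant if it gives Country 2 a strictly higher payoff than every other strategy, against every choice by the opponent.
M strictly dominates: vs U: 8 > 2; vs V: -3 > -4; vs W: 6 > -4.

M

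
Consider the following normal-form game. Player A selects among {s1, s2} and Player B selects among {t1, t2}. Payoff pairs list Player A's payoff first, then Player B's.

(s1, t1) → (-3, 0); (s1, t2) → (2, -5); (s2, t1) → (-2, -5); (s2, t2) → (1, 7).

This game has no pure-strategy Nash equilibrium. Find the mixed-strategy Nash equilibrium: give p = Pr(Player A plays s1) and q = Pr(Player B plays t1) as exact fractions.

Each player's mixing probability is pinned down by making the *other* player indifferent.
Player B indifferent between t1 and t2: p·0 + (1−p)·(-5) = p·(-5) + (1−p)·7 ⟹ (-5) + 5p = 7 + (-12)p ⟹ p = 12/17.
Player A indifferent between s1 and s2: q·(-3) + (1−q)·2 = q·(-2) + (1−q)·1 ⟹ 2 + (-5)q = 1 + (-3)q ⟹ q = 1/2.

p = 12/17, q = 1/2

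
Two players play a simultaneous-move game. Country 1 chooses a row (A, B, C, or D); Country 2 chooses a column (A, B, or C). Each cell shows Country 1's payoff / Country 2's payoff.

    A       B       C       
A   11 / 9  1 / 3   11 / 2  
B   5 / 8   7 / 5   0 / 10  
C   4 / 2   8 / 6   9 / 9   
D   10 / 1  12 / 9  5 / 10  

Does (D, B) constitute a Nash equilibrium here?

Holding Country 2 at B: Country 1 gets 12 from D, versus 1 from A, 7 from B, 8 from C. No profitable deviation for Country 1.
Holding Country 1 at D: Country 2 gets 9 from B but could get 10 by switching to C. Country 2 has a profitable deviation.

No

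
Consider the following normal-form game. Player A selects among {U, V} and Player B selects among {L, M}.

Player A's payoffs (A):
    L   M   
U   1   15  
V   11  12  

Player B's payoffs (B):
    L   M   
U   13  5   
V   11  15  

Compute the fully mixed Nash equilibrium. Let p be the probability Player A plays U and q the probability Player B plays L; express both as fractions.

In a mixed NE each player is indifferent between their pure strategies, so the opponent's mix sets the indifference.
Player B indifferent between L and M: p·13 + (1−p)·11 = p·5 + (1−p)·15 ⟹ 11 + 2p = 15 + (-10)p ⟹ p = 1/3.
Player A indifferent between U and V: q·1 + (1−q)·15 = q·11 + (1−q)·12 ⟹ 15 + (-14)q = 12 + (-1)q ⟹ q = 3/13.

p = 1/3, q = 3/13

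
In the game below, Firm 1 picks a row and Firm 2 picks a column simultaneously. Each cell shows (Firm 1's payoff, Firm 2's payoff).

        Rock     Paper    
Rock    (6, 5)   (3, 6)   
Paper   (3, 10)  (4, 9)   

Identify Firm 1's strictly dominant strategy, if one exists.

None

Check whether one of Firm 1's strategies beats all alternatives regardless of what the opponent does.
Rock is not dominant: against Paper, Paper gives 4 > 3.
Paper is not dominant: against Rock, Rock gives 6 > 3.
No single strategy is best against every opponent action.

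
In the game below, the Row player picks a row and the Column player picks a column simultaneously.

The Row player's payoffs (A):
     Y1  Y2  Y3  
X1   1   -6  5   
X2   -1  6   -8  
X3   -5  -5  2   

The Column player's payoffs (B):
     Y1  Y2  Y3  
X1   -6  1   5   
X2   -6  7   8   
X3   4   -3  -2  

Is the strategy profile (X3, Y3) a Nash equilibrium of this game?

No

Holding the Column player at Y3: the Row player gets 2 from X3 but could get 5 by switching to X1. The Row player has a profitable deviation.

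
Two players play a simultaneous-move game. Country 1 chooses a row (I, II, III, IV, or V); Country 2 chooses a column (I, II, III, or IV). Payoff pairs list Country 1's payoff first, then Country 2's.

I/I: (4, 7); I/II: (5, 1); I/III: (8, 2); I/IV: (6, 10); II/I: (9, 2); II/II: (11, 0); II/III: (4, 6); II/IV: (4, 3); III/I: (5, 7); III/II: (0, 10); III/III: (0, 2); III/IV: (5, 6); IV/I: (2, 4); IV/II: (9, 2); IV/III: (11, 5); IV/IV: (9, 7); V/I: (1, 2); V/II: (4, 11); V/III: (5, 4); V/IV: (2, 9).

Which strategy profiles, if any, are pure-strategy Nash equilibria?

Check mutual best responses: a cell is a NE iff neither player can gain by unilaterally deviating.
Country 1's best responses — vs I: II (payoff 9); vs II: II (payoff 11); vs III: IV (payoff 11); vs IV: IV (payoff 9).
Country 2's best responses — vs I: IV (payoff 10); vs II: III (payoff 6); vs III: II (payoff 10); vs IV: IV (payoff 7); vs V: II (payoff 11).
The only mutual best response is (IV, IV); neither player gains by switching there.

(IV, IV)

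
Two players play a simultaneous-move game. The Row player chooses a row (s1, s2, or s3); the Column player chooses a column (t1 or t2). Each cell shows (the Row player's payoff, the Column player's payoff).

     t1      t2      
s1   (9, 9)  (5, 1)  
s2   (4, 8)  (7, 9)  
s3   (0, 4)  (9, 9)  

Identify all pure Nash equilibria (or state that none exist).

A profile is a Nash equilibrium when each player is best-responding to the other.
The Row player's best responses — vs t1: s1 (payoff 9); vs t2: s3 (payoff 9).
The Column player's best responses — vs s1: t1 (payoff 9); vs s2: t2 (payoff 9); vs s3: t2 (payoff 9).
Mutual best responses occur at (s1, t1) and (s3, t2); at each, neither player gains by switching.

(s1, t1) and (s3, t2)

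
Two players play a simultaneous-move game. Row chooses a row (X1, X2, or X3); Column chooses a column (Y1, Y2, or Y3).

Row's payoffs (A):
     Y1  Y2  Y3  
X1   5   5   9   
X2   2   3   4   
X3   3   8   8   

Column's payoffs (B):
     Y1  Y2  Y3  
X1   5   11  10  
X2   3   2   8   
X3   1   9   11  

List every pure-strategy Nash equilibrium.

A profile is a Nash equilibrium when each player is best-responding to the other.
Row's best responses — vs Y1: X1 (payoff 5); vs Y2: X3 (payoff 8); vs Y3: X1 (payoff 9).
Column's best responses — vs X1: Y2 (payoff 11); vs X2: Y3 (payoff 8); vs X3: Y3 (payoff 11).
No cell has both players best-responding. For instance, Row's best reply to Y1 is X1, but against X1 Column prefers Y2 over Y1.

There is no pure-strategy Nash equilibrium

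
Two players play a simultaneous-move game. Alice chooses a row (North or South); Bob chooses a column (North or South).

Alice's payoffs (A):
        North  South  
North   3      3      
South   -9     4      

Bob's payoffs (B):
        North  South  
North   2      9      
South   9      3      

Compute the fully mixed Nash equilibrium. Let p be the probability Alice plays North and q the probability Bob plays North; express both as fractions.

p = 6/13, q = 1/13

In a mixed NE each player is indifferent between their pure strategies, so the opponent's mix sets the indifference.
Bob indifferent between North and South: p·2 + (1−p)·9 = p·9 + (1−p)·3 ⟹ 9 + (-7)p = 3 + 6p ⟹ p = 6/13.
Alice indifferent between North and South: q·3 + (1−q)·3 = q·(-9) + (1−q)·4 ⟹ 3 + 0q = 4 + (-13)q ⟹ q = 1/13.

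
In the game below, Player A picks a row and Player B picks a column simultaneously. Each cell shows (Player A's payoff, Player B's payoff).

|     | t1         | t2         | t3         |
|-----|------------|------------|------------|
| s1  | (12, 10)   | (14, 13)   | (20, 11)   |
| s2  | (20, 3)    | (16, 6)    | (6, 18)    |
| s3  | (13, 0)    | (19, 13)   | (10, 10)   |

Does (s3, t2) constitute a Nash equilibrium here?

Holding Player B at t2: Player A gets 19 from s3, versus 14 from s1, 16 from s2. No profitable deviation for Player A.
Holding Player A at s3: Player B gets 13 from t2, versus 0 from t1, 10 from t3. No profitable deviation for Player B either.

Yes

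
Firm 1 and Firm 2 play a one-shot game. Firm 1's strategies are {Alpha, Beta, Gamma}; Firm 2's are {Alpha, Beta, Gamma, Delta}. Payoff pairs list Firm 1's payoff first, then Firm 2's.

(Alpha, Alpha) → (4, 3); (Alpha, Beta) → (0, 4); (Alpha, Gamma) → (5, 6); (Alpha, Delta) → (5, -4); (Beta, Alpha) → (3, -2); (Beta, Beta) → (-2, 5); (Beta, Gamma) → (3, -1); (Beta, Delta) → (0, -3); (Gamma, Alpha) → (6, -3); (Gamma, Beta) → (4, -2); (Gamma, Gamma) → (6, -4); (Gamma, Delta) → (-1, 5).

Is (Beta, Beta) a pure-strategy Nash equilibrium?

Holding Firm 2 at Beta: Firm 1 gets -2 from Beta but could get 4 by switching to Gamma. Firm 1 has a profitable deviation.

No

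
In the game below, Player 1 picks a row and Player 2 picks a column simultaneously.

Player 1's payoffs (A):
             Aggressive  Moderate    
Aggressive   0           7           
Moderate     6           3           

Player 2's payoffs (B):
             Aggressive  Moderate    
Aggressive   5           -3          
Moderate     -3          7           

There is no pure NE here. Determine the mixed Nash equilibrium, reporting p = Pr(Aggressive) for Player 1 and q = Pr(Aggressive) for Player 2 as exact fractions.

In a mixed NE each player is indifferent between their pure strategies, so the opponent's mix sets the indifference.
Player 2 indifferent between Aggressive and Moderate: p·5 + (1−p)·(-3) = p·(-3) + (1−p)·7 ⟹ (-3) + 8p = 7 + (-10)p ⟹ p = 5/9.
Player 1 indifferent between Aggressive and Moderate: q·0 + (1−q)·7 = q·6 + (1−q)·3 ⟹ 7 + (-7)q = 3 + 3q ⟹ q = 2/5.

p = 5/9, q = 2/5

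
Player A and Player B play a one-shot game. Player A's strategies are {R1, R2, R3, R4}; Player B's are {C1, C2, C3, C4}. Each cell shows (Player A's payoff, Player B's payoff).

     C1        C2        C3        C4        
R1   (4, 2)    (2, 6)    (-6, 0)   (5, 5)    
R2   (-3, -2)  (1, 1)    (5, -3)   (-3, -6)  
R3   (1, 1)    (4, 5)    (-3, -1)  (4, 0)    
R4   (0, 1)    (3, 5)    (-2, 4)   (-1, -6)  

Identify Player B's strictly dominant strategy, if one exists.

A strategy is strictly dominant if it gives Player B a strictly higher payoff than every other strategy, against every choice by the opponent.
C2 strictly dominates: vs R1: 6 > each of {2, 0, 5}; vs R2: 1 > each of {-2, -3, -6}; vs R3: 5 > each of {1, -1, 0}; vs R4: 5 > each of {1, 4, -6}.

C2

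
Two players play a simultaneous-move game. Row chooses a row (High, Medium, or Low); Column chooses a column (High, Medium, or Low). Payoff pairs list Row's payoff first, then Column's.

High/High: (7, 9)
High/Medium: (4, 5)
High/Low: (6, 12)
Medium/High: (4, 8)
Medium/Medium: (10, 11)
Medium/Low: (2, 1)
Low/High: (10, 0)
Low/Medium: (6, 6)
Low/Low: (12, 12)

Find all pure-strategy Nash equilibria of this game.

Check mutual best responses: a cell is a NE iff neither player can gain by unilaterally deviating.
Row's best responses — vs High: Low (payoff 10); vs Medium: Medium (payoff 10); vs Low: Low (payoff 12).
Column's best responses — vs High: Low (payoff 12); vs Medium: Medium (payoff 11); vs Low: Low (payoff 12).
Mutual best responses occur at (Medium, Medium) and (Low, Low); at each, neither player gains by switching.

(Medium, Medium) and (Low, Low)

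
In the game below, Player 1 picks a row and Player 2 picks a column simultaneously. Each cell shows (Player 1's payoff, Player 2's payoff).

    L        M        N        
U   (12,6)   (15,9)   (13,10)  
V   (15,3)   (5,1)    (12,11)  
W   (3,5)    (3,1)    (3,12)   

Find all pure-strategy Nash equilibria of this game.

A profile is a Nash equilibrium when each player is best-responding to the other.
Player 1's best responses — vs L: V (payoff 15); vs M: U (payoff 15); vs N: U (payoff 13).
Player 2's best responses — vs U: N (payoff 10); vs V: N (payoff 11); vs W: N (payoff 12).
The only mutual best response is (U, N); neither player gains by switching there.

(U, N)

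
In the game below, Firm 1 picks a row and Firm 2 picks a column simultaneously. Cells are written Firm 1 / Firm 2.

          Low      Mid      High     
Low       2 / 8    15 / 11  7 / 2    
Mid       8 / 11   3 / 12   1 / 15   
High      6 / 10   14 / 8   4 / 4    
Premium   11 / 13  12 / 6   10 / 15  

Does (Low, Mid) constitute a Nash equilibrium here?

Yes

Holding Firm 2 at Mid: Firm 1 gets 15 from Low, versus 3 from Mid, 14 from High, 12 from Premium. No profitable deviation for Firm 1.
Holding Firm 1 at Low: Firm 2 gets 11 from Mid, versus 8 from Low, 2 from High. No profitable deviation for Firm 2 either.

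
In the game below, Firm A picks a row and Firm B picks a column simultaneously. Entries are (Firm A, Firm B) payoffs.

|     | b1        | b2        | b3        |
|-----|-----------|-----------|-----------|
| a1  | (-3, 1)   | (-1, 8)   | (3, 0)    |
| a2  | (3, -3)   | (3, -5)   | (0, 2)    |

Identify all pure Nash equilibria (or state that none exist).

None

A profile is a Nash equilibrium when each player is best-responding to the other.
Firm A's best responses — vs b1: a2 (payoff 3); vs b2: a2 (payoff 3); vs b3: a1 (payoff 3).
Firm B's best responses — vs a1: b2 (payoff 8); vs a2: b3 (payoff 2).
No cell has both players best-responding. For instance, Firm A's best reply to b1 is a2, but against a2 Firm B prefers b3 over b1.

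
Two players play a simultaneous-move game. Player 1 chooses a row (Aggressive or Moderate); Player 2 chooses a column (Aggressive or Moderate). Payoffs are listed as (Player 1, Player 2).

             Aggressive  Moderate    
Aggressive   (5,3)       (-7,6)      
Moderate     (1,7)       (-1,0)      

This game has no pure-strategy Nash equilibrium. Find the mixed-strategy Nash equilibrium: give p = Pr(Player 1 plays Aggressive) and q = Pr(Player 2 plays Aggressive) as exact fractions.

p = 7/10, q = 3/5

In a mixed NE each player is indifferent between their pure strategies, so the opponent's mix sets the indifference.
Player 2 indifferent between Aggressive and Moderate: p·3 + (1−p)·7 = p·6 + (1−p)·0 ⟹ 7 + (-4)p = 0 + 6p ⟹ p = 7/10.
Player 1 indifferent between Aggressive and Moderate: q·5 + (1−q)·(-7) = q·1 + (1−q)·(-1) ⟹ (-7) + 12q = (-1) + 2q ⟹ q = 3/5.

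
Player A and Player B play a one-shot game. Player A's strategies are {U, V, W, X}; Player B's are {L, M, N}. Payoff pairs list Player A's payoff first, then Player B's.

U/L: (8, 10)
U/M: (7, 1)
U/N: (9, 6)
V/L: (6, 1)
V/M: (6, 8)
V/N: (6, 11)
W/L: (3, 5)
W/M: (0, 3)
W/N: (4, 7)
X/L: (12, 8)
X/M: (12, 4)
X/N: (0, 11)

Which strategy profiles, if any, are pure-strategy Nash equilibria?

None

Find each player's best response to every opponent strategy; NE are the intersections.
Player A's best responses — vs L: X (payoff 12); vs M: X (payoff 12); vs N: U (payoff 9).
Player B's best responses — vs U: L (payoff 10); vs V: N (payoff 11); vs W: N (payoff 7); vs X: N (payoff 11).
No cell has both players best-responding. For instance, Player A's best reply to M is X, but against X Player B prefers N over M.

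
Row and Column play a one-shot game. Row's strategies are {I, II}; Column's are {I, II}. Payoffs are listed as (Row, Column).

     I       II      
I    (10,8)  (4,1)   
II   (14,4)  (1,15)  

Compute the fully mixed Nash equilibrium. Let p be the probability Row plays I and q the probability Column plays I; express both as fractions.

In a mixed NE each player is indifferent between their pure strategies, so the opponent's mix sets the indifference.
Column indifferent between I and II: p·8 + (1−p)·4 = p·1 + (1−p)·15 ⟹ 4 + 4p = 15 + (-14)p ⟹ p = 11/18.
Row indifferent between I and II: q·10 + (1−q)·4 = q·14 + (1−q)·1 ⟹ 4 + 6q = 1 + 13q ⟹ q = 3/7.

p = 11/18, q = 3/7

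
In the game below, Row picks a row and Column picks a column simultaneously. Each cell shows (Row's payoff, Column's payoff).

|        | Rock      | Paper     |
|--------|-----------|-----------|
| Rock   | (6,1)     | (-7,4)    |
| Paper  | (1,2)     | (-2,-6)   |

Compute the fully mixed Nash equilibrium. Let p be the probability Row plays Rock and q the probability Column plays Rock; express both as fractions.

Each player's mixing probability is pinned down by making the *other* player indifferent.
Column indifferent between Rock and Paper: p·1 + (1−p)·2 = p·4 + (1−p)·(-6) ⟹ 2 + (-1)p = (-6) + 10p ⟹ p = 8/11.
Row indifferent between Rock and Paper: q·6 + (1−q)·(-7) = q·1 + (1−q)·(-2) ⟹ (-7) + 13q = (-2) + 3q ⟹ q = 1/2.

p = 8/11, q = 1/2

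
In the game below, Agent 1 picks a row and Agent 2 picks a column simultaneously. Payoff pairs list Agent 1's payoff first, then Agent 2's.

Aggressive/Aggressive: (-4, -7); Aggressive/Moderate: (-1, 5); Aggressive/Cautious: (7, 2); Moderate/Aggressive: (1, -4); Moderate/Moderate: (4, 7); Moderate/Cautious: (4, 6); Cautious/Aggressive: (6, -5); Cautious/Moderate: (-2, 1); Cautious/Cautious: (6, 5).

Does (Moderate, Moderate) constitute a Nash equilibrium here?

Holding Agent 2 at Moderate: Agent 1 gets 4 from Moderate, versus -1 from Aggressive, -2 from Cautious. No profitable deviation for Agent 1.
Holding Agent 1 at Moderate: Agent 2 gets 7 from Moderate, versus -4 from Aggressive, 6 from Cautious. No profitable deviation for Agent 2 either.

Yes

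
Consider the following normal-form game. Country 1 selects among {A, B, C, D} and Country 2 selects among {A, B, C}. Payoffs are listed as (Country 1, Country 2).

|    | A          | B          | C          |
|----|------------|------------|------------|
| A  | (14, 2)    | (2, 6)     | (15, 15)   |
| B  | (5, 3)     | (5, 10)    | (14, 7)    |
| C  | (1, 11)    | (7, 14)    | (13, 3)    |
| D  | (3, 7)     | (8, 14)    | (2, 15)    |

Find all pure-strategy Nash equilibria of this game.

Check mutual best responses: a cell is a NE iff neither player can gain by unilaterally deviating.
Country 1's best responses — vs A: A (payoff 14); vs B: D (payoff 8); vs C: A (payoff 15).
Country 2's best responses — vs A: C (payoff 15); vs B: B (payoff 10); vs C: B (payoff 14); vs D: C (payoff 15).
The only mutual best response is (A, C); neither player gains by switching there.

(A, C)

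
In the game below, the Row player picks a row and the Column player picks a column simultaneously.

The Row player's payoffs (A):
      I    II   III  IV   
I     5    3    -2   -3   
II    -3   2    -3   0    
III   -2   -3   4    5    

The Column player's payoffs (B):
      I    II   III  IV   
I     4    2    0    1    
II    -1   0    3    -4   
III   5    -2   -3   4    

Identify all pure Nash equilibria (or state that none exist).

(I, I)

A profile is a Nash equilibrium when each player is best-responding to the other.
The Row player's best responses — vs I: I (payoff 5); vs II: I (payoff 3); vs III: III (payoff 4); vs IV: III (payoff 5).
The Column player's best responses — vs I: I (payoff 4); vs II: III (payoff 3); vs III: I (payoff 5).
The only mutual best response is (I, I); neither player gains by switching there.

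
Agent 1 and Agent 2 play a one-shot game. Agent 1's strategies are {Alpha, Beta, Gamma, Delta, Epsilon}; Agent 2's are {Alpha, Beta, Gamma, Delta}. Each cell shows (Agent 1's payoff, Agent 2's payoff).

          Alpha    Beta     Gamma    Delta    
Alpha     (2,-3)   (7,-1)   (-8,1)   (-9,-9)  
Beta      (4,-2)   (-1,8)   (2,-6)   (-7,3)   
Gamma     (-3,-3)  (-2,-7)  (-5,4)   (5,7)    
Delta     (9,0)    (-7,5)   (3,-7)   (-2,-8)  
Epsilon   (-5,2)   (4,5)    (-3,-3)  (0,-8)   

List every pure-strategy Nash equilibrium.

Check mutual best responses: a cell is a NE iff neither player can gain by unilaterally deviating.
Agent 1's best responses — vs Alpha: Delta (payoff 9); vs Beta: Alpha (payoff 7); vs Gamma: Delta (payoff 3); vs Delta: Gamma (payoff 5).
Agent 2's best responses — vs Alpha: Gamma (payoff 1); vs Beta: Beta (payoff 8); vs Gamma: Delta (payoff 7); vs Delta: Beta (payoff 5); vs Epsilon: Beta (payoff 5).
The only mutual best response is (Gamma, Delta); neither player gains by switching there.

(Gamma, Delta)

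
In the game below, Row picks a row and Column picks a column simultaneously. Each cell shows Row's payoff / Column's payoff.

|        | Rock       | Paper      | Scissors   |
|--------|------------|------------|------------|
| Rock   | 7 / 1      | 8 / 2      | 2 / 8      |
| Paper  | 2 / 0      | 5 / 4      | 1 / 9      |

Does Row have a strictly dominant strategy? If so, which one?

Rock

A strategy is strictly dominant if it gives Row a strictly higher payoff than every other strategy, against every choice by the opponent.
Rock strictly dominates: vs Rock: 7 > 2; vs Paper: 8 > 5; vs Scissors: 2 > 1.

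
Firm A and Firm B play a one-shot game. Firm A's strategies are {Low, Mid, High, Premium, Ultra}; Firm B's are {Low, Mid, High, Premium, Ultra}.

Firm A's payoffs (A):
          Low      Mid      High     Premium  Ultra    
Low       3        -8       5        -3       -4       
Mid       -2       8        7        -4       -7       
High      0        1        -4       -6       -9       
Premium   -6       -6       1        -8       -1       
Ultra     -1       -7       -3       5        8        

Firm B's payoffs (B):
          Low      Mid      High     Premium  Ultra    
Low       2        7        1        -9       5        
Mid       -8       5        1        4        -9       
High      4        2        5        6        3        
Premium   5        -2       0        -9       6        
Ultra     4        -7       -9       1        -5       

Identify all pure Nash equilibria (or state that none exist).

(Mid, Mid)

Check mutual best responses: a cell is a NE iff neither player can gain by unilaterally deviating.
Firm A's best responses — vs Low: Low (payoff 3); vs Mid: Mid (payoff 8); vs High: Mid (payoff 7); vs Premium: Ultra (payoff 5); vs Ultra: Ultra (payoff 8).
Firm B's best responses — vs Low: Mid (payoff 7); vs Mid: Mid (payoff 5); vs High: Premium (payoff 6); vs Premium: Ultra (payoff 6); vs Ultra: Low (payoff 4).
The only mutual best response is (Mid, Mid); neither player gains by switching there.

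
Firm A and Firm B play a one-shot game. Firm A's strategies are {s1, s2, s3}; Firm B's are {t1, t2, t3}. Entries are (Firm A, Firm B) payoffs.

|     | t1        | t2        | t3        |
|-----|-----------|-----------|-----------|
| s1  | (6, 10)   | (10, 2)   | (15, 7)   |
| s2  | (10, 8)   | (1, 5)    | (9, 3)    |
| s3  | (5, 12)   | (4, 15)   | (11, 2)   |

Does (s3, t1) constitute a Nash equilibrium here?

Holding Firm B at t1: Firm A gets 5 from s3 but could get 10 by switching to s2. Firm A has a profitable deviation.

No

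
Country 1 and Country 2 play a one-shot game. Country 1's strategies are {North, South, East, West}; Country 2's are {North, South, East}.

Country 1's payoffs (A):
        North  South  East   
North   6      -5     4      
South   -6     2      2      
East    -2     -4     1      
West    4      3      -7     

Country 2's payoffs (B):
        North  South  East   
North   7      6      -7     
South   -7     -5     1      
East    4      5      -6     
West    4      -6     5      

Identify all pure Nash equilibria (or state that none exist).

Find each player's best response to every opponent strategy; NE are the intersections.
Country 1's best responses — vs North: North (payoff 6); vs South: West (payoff 3); vs East: North (payoff 4).
Country 2's best responses — vs North: North (payoff 7); vs South: East (payoff 1); vs East: South (payoff 5); vs West: East (payoff 5).
The only mutual best response is (North, North); neither player gains by switching there.

(North, North)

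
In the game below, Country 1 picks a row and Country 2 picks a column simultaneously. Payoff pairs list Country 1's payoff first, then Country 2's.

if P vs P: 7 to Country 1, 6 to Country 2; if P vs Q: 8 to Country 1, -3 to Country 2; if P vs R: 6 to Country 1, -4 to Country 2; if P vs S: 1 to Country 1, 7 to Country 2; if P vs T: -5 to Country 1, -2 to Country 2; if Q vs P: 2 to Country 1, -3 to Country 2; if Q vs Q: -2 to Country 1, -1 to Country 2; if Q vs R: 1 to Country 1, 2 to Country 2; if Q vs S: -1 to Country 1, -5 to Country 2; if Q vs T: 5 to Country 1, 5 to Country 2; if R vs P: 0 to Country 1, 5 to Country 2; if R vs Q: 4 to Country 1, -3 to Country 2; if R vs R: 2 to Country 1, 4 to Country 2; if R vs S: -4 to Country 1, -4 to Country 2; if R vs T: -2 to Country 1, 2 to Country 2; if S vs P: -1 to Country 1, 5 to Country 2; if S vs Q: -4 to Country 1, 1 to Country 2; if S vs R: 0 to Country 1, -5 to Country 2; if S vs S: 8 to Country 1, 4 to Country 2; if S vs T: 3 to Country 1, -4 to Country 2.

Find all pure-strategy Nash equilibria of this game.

(Q, T)

A profile is a Nash equilibrium when each player is best-responding to the other.
Country 1's best responses — vs P: P (payoff 7); vs Q: P (payoff 8); vs R: P (payoff 6); vs S: S (payoff 8); vs T: Q (payoff 5).
Country 2's best responses — vs P: S (payoff 7); vs Q: T (payoff 5); vs R: P (payoff 5); vs S: P (payoff 5).
The only mutual best response is (Q, T); neither player gains by switching there.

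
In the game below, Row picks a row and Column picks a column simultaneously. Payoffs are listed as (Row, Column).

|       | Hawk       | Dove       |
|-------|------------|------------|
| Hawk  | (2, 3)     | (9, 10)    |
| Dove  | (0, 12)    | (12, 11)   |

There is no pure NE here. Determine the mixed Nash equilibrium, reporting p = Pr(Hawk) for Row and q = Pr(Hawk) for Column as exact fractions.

p = 1/8, q = 3/5

Each player's mixing probability is pinned down by making the *other* player indifferent.
Column indifferent between Hawk and Dove: p·3 + (1−p)·12 = p·10 + (1−p)·11 ⟹ 12 + (-9)p = 11 + (-1)p ⟹ p = 1/8.
Row indifferent between Hawk and Dove: q·2 + (1−q)·9 = q·0 + (1−q)·12 ⟹ 9 + (-7)q = 12 + (-12)q ⟹ q = 3/5.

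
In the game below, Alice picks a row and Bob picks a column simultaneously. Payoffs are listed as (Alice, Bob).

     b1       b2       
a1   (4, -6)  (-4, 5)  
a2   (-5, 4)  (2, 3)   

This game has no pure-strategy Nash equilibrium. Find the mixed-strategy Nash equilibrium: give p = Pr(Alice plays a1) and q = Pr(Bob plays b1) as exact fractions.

In a mixed NE each player is indifferent between their pure strategies, so the opponent's mix sets the indifference.
Bob indifferent between b1 and b2: p·(-6) + (1−p)·4 = p·5 + (1−p)·3 ⟹ 4 + (-10)p = 3 + 2p ⟹ p = 1/12.
Alice indifferent between a1 and a2: q·4 + (1−q)·(-4) = q·(-5) + (1−q)·2 ⟹ (-4) + 8q = 2 + (-7)q ⟹ q = 2/5.

p = 1/12, q = 2/5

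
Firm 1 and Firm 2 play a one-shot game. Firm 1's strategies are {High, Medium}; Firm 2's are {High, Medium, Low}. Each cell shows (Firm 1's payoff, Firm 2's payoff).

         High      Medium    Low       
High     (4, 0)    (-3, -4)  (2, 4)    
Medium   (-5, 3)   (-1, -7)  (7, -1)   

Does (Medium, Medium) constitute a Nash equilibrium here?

No

Holding Firm 2 at Medium: Firm 1 gets -1 from Medium, versus -3 from High. No profitable deviation for Firm 1.
Holding Firm 1 at Medium: Firm 2 gets -7 from Medium but could get 3 by switching to High. Firm 2 has a profitable deviation.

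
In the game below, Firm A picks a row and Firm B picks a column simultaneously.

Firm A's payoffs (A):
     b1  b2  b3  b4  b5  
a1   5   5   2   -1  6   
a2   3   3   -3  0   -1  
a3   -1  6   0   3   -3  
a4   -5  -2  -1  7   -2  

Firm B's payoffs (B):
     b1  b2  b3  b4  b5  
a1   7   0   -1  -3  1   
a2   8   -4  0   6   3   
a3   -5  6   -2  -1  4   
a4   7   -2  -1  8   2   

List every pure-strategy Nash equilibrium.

Check mutual best responses: a cell is a NE iff neither player can gain by unilaterally deviating.
Firm A's best responses — vs b1: a1 (payoff 5); vs b2: a3 (payoff 6); vs b3: a1 (payoff 2); vs b4: a4 (payoff 7); vs b5: a1 (payoff 6).
Firm B's best responses — vs a1: b1 (payoff 7); vs a2: b1 (payoff 8); vs a3: b2 (payoff 6); vs a4: b4 (payoff 8).
Mutual best responses occur at (a1, b1), (a3, b2), and (a4, b4); at each, neither player gains by switching.

(a1, b1), (a3, b2), and (a4, b4)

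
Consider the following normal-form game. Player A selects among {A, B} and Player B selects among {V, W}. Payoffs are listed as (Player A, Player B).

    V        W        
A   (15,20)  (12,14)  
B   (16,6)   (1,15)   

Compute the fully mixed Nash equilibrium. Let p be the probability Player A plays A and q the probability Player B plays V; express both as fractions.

p = 3/5, q = 11/12

Each player's mixing probability is pinned down by making the *other* player indifferent.
Player B indifferent between V and W: p·20 + (1−p)·6 = p·14 + (1−p)·15 ⟹ 6 + 14p = 15 + (-1)p ⟹ p = 3/5.
Player A indifferent between A and B: q·15 + (1−q)·12 = q·16 + (1−q)·1 ⟹ 12 + 3q = 1 + 15q ⟹ q = 11/12.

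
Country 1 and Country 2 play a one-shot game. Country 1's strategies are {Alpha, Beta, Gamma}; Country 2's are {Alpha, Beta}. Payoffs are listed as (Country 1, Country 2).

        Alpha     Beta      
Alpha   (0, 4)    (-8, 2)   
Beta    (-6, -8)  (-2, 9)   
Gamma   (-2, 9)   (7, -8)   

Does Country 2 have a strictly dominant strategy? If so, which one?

Check whether one of Country 2's strategies beats all alternatives regardless of what the opponent does.
Alpha is not dominant: against Beta, Beta gives 9 > -8.
Beta is not dominant: against Alpha, Alpha gives 4 > 2.
No single strategy is best against every opponent action.

None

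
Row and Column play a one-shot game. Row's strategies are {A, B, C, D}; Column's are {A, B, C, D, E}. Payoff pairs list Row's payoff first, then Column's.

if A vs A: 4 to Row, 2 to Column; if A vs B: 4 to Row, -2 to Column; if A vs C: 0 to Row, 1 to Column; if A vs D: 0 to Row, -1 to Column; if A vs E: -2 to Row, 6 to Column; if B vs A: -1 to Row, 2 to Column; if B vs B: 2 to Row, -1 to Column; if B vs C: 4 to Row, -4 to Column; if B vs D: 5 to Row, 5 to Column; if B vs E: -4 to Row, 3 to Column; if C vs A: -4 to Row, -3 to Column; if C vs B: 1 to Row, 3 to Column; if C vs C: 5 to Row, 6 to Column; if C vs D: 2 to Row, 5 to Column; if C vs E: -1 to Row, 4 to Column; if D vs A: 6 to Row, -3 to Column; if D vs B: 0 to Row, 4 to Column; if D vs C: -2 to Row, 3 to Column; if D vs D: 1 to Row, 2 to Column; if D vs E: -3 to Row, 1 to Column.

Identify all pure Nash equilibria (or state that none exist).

Find each player's best response to every opponent strategy; NE are the intersections.
Row's best responses — vs A: D (payoff 6); vs B: A (payoff 4); vs C: C (payoff 5); vs D: B (payoff 5); vs E: C (payoff -1).
Column's best responses — vs A: E (payoff 6); vs B: D (payoff 5); vs C: C (payoff 6); vs D: B (payoff 4).
Mutual best responses occur at (B, D) and (C, C); at each, neither player gains by switching.

(B, D) and (C, C)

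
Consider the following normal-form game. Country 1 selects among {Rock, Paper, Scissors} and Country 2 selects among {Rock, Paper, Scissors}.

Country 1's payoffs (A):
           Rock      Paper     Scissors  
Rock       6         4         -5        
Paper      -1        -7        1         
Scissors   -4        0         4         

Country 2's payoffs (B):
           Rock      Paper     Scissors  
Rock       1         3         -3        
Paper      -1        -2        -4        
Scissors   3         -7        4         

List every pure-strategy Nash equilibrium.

Check mutual best responses: a cell is a NE iff neither player can gain by unilaterally deviating.
Country 1's best responses — vs Rock: Rock (payoff 6); vs Paper: Rock (payoff 4); vs Scissors: Scissors (payoff 4).
Country 2's best responses — vs Rock: Paper (payoff 3); vs Paper: Rock (payoff -1); vs Scissors: Scissors (payoff 4).
Mutual best responses occur at (Rock, Paper) and (Scissors, Scissors); at each, neither player gains by switching.

(Rock, Paper) and (Scissors, Scissors)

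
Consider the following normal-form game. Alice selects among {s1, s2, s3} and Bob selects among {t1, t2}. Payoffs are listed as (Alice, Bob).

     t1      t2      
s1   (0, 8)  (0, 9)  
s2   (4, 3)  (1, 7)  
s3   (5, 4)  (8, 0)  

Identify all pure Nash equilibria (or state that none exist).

Check mutual best responses: a cell is a NE iff neither player can gain by unilaterally deviating.
Alice's best responses — vs t1: s3 (payoff 5); vs t2: s3 (payoff 8).
Bob's best responses — vs s1: t2 (payoff 9); vs s2: t2 (payoff 7); vs s3: t1 (payoff 4).
The only mutual best response is (s3, t1); neither player gains by switching there.

(s3, t1)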